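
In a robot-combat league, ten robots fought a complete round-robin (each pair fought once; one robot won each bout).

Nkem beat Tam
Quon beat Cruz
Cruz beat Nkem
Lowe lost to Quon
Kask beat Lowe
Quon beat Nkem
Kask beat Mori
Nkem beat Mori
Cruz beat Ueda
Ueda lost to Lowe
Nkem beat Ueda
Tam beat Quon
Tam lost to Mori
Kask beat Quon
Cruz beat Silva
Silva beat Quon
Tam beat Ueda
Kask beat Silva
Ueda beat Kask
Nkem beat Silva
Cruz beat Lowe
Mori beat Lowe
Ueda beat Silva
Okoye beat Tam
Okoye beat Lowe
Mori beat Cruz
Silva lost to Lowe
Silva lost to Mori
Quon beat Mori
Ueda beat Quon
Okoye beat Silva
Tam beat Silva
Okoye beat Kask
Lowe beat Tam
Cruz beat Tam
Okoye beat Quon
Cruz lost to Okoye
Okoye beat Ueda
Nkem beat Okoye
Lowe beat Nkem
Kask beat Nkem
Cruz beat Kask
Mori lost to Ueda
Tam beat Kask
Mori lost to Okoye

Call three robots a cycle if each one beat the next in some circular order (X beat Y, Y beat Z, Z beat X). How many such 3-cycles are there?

Win totals: Okoye 8, Lowe 4, Silva 1, Quon 4, Cruz 6, Ueda 4, Mori 4, Kask 5, Nkem 5, Tam 4.
A robot with w wins dominates both others in C(w,2) triples; summing gives 28 + 6 + 0 + 6 + 15 + 6 + 6 + 10 + 10 + 6 = 93 transitive triples.
Total triples C(10,3) = 120, so cyclic triples = 120 − 93 = 27.

27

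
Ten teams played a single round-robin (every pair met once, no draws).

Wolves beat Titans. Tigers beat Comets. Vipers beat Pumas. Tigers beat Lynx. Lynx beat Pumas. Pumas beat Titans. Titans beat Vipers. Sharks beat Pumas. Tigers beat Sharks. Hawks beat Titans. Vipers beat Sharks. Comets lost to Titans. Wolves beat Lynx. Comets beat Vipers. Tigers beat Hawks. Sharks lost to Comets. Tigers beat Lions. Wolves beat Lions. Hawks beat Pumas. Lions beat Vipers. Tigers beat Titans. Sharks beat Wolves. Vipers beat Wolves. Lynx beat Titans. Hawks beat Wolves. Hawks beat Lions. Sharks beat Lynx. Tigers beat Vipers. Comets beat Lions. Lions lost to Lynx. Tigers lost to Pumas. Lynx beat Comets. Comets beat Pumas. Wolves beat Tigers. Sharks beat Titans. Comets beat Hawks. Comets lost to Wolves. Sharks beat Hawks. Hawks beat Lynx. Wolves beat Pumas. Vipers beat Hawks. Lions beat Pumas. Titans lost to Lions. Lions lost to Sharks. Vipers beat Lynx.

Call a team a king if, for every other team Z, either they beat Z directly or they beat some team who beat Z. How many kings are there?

6

Hawks cannot reach Sharks in two steps.
Vipers reaches everyone (king).
Pumas cannot reach Wolves in two steps.
Tigers reaches everyone (king).
Comets reaches everyone (king).
Wolves reaches everyone (king).
Sharks reaches everyone (king).
Titans cannot reach Tigers in two steps.
Lions reaches everyone (king).
Lynx cannot reach Wolves in two steps.
Kings: Vipers, Tigers, Comets, Wolves, Sharks, Lions — 6.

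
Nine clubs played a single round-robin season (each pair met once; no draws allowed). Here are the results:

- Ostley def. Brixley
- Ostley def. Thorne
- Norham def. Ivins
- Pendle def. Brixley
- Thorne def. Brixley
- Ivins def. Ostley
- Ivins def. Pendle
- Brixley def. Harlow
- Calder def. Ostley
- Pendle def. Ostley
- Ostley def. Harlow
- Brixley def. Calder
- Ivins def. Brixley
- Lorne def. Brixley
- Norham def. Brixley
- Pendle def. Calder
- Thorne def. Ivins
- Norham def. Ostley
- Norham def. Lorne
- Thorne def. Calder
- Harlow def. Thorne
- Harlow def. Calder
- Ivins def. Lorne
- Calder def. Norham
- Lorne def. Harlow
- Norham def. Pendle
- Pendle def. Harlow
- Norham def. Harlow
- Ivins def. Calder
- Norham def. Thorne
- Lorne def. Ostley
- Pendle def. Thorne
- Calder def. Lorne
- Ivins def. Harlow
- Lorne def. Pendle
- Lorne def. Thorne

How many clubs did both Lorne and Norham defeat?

Lorne beat: Thorne, Ostley, Harlow, Brixley, Pendle.
Norham beat: Thorne, Lorne, Ostley, Harlow, Brixley, Ivins, Pendle.
Both beat: Thorne, Ostley, Harlow, Brixley, Pendle — 5.

5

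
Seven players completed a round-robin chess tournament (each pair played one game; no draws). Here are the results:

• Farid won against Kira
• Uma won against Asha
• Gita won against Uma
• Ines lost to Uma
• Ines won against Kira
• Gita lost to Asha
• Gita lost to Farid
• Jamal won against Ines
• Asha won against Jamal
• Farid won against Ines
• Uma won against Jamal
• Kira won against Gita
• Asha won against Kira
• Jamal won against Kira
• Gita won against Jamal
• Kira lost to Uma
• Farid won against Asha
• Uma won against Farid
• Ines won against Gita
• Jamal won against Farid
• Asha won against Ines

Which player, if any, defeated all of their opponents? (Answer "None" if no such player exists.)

None

Highest win total is Uma with 5 (out of 6 possible).
Uma lost to Gita, so no player went undefeated.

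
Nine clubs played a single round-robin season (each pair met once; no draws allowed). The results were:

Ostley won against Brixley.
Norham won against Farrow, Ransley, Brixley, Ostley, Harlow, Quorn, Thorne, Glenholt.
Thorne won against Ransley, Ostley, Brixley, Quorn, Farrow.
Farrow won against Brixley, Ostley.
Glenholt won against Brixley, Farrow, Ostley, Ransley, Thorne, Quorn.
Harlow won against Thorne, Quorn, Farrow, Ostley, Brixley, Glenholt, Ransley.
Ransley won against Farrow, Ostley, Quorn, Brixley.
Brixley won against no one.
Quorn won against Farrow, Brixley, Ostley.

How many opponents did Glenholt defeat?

6

Glenholt's results: beat Ransley, Ostley, Farrow, Quorn, Brixley, Thorne; lost to Norham, Harlow.
That is 6 wins.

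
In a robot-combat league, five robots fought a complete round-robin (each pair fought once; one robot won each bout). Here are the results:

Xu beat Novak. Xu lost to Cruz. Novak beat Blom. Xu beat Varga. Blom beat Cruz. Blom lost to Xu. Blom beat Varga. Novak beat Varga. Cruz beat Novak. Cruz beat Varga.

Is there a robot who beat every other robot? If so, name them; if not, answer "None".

None

Highest win total is Xu with 3 (out of 4 possible).
Xu lost to Cruz, so no robot went undefeated.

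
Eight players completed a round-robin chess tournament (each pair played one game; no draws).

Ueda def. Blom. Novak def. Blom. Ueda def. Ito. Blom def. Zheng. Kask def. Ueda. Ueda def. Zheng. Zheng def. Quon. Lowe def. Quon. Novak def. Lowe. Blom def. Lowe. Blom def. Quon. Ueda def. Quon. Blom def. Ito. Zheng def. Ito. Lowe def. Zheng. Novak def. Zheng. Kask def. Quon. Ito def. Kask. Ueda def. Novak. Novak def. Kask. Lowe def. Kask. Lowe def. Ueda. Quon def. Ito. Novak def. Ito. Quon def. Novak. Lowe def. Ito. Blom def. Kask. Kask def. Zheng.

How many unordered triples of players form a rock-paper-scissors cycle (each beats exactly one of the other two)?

11

Win totals: Ueda 5, Novak 5, Lowe 5, Zheng 2, Blom 5, Ito 1, Quon 2, Kask 3.
A player with w wins dominates both others in C(w,2) triples; summing gives 10 + 10 + 10 + 1 + 10 + 0 + 1 + 3 = 45 transitive triples.
Total triples C(8,3) = 56, so cyclic triples = 56 − 45 = 11.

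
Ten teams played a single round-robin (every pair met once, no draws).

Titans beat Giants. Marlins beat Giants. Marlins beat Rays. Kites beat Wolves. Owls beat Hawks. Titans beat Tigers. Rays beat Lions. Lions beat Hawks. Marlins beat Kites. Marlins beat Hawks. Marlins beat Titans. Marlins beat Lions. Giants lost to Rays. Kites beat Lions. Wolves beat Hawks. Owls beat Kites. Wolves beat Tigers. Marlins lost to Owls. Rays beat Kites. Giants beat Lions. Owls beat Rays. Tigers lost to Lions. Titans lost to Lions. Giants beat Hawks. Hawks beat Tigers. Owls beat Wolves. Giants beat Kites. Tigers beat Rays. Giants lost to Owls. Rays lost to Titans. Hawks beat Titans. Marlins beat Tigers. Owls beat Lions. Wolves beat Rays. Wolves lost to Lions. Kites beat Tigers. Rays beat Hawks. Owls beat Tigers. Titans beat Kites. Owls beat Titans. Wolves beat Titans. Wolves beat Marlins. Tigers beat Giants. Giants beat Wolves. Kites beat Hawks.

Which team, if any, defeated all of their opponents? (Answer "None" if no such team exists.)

Owls

Owls has 9 wins out of 9 opponents — a perfect record.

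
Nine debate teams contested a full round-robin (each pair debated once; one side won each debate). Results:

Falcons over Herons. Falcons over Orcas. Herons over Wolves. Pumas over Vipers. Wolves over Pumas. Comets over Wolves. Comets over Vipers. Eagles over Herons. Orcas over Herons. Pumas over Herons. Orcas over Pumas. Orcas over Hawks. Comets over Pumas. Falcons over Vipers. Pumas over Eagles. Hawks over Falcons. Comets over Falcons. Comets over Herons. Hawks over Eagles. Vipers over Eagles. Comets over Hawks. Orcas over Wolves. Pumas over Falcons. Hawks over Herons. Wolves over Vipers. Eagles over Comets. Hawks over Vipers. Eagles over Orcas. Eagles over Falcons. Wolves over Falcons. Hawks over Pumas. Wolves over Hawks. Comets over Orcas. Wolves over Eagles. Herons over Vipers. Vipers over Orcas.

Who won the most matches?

Win totals: Pumas 4, Orcas 4, Comets 7, Falcons 3, Hawks 5, Vipers 2, Eagles 4, Wolves 5, Herons 2.
Comets leads with 7 wins (next highest: 5).

Comets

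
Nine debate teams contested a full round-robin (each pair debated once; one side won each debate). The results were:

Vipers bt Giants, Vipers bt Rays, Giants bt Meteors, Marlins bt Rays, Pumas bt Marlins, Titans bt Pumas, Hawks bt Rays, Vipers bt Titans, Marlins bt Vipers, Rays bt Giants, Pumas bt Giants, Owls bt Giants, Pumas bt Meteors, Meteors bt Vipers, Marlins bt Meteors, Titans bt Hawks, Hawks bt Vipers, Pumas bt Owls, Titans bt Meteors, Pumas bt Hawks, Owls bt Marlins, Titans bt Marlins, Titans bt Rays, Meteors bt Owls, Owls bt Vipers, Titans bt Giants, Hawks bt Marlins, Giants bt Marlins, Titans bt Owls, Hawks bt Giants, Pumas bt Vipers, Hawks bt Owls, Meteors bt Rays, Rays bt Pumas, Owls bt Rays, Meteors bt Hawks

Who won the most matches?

Win totals: Owls 4, Rays 2, Meteors 4, Giants 2, Titans 7, Vipers 3, Marlins 3, Hawks 5, Pumas 6.
Titans leads with 7 wins (next highest: 6).

Titans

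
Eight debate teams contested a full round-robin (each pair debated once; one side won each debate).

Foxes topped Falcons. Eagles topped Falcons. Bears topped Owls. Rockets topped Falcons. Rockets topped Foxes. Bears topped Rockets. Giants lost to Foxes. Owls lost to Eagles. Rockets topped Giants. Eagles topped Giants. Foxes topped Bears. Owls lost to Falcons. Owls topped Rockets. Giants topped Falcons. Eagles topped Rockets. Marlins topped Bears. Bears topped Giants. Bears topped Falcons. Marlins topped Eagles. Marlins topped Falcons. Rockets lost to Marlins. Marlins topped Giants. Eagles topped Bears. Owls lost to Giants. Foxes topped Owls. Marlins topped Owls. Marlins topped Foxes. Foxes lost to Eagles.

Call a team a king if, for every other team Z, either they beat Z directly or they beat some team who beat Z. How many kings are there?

Eagles cannot reach Marlins in two steps.
Owls cannot reach Eagles, Marlins, Bears in two steps.
Giants cannot reach Eagles, Marlins, Bears, Foxes in two steps.
Marlins reaches everyone (king).
Falcons cannot reach Eagles, Giants, Marlins, Bears, Foxes in two steps.
Bears cannot reach Eagles, Marlins in two steps.
Foxes cannot reach Eagles, Marlins in two steps.
Rockets cannot reach Eagles, Marlins in two steps.
Kings: Marlins — 1.

1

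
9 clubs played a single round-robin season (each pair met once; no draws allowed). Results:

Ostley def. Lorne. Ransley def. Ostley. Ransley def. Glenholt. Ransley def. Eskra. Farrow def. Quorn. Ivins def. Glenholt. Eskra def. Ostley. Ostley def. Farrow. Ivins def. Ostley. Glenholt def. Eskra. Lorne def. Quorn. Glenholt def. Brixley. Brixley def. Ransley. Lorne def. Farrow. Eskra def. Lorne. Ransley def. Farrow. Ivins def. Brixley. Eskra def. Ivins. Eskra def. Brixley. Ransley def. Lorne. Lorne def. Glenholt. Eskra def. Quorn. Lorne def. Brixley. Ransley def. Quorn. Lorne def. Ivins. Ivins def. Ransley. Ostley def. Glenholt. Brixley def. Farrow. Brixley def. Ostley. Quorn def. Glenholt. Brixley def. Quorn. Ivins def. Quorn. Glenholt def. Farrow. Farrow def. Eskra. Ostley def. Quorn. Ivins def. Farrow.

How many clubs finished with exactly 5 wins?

Win totals: Brixley 4, Ostley 4, Glenholt 3, Quorn 1, Ransley 6, Ivins 6, Lorne 5, Farrow 2, Eskra 5.
Exactly 5: Lorne, Eskra — 2 clubs.

2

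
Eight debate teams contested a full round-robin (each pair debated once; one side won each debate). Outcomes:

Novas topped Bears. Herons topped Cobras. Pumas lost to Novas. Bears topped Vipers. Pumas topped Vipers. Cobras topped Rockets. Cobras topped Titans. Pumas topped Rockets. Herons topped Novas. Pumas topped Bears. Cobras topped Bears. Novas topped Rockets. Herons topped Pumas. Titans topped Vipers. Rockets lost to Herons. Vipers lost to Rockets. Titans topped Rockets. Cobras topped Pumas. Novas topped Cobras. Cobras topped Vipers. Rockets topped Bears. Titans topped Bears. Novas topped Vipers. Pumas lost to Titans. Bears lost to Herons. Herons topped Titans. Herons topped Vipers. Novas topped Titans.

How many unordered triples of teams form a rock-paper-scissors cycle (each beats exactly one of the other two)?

0

Win totals: Rockets 2, Titans 4, Cobras 5, Bears 1, Novas 6, Pumas 3, Herons 7, Vipers 0.
A team with w wins dominates both others in C(w,2) triples; summing gives 1 + 6 + 10 + 0 + 15 + 3 + 21 + 0 = 56 transitive triples.
Total triples C(8,3) = 56, so cyclic triples = 56 − 56 = 0.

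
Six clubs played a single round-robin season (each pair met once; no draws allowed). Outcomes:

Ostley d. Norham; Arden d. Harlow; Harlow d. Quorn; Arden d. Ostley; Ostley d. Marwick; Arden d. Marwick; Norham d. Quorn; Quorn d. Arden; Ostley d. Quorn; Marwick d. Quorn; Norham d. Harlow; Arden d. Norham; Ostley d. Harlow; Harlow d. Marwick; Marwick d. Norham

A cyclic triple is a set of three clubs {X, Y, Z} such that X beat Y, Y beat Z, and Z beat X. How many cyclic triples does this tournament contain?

5

Win totals: Quorn 1, Ostley 4, Marwick 2, Norham 2, Harlow 2, Arden 4.
A club with w wins dominates both others in C(w,2) triples; summing gives 0 + 6 + 1 + 1 + 1 + 6 = 15 transitive triples.
Total triples C(6,3) = 20, so cyclic triples = 20 − 15 = 5.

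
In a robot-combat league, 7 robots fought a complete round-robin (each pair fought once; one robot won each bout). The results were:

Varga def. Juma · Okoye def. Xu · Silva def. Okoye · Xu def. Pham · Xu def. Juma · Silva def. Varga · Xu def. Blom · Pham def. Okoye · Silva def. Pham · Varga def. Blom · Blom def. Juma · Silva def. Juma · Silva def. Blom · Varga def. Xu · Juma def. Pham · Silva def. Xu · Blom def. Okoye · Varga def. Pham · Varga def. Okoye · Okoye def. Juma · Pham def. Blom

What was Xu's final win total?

Xu's results: beat Pham, Blom, Juma; lost to Silva, Okoye, Varga.
That is 3 wins.

3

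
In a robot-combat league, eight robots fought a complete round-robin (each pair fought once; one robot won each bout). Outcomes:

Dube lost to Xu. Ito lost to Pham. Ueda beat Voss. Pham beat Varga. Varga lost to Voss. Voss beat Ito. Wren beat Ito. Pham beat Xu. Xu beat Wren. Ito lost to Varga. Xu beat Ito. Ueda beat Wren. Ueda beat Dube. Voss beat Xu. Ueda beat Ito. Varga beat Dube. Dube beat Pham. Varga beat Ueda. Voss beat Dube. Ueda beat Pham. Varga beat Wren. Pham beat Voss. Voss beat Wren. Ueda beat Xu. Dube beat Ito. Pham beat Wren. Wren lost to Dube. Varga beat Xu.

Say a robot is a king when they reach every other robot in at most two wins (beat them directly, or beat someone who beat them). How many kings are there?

4

Ueda reaches everyone (king).
Varga reaches everyone (king).
Dube cannot reach Ueda in two steps.
Voss reaches everyone (king).
Xu cannot reach Ueda, Varga, Voss in two steps.
Ito cannot reach Ueda, Varga, Dube, Voss, Xu, Pham, Wren in two steps.
Pham reaches everyone (king).
Wren cannot reach Ueda, Varga, Dube, Voss, Xu, Pham in two steps.
Kings: Ueda, Varga, Voss, Pham — 4.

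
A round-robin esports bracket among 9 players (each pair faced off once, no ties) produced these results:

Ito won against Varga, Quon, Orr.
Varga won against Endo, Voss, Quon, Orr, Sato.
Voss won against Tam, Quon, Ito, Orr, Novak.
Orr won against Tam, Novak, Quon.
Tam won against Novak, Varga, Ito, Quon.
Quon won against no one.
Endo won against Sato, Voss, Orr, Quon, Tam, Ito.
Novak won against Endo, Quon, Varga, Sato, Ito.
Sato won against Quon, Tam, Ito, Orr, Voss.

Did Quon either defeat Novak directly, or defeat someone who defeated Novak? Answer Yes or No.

No

Quon did not beat Novak directly.
Quon beat no one, so there is no intermediate player.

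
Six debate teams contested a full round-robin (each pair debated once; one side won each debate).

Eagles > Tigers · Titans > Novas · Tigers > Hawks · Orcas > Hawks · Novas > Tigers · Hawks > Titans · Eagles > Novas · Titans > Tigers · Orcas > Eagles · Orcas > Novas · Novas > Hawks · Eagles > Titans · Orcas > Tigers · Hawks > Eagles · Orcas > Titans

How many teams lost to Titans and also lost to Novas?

1

Titans beat: Tigers, Novas.
Novas beat: Tigers, Hawks.
Both beat: Tigers — 1.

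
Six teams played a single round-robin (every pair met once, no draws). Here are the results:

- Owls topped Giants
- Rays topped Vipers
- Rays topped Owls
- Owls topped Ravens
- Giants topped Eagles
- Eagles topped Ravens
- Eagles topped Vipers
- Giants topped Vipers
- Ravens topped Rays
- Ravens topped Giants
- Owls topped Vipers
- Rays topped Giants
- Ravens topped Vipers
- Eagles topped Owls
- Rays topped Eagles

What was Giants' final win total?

Giants' results: beat Vipers, Eagles; lost to Owls, Rays, Ravens.
That is 2 wins.

2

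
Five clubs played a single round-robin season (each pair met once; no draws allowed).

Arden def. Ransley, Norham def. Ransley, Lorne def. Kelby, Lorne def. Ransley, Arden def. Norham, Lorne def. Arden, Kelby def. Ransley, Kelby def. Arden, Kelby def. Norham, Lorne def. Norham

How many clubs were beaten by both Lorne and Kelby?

Lorne beat: Kelby, Arden, Ransley, Norham.
Kelby beat: Arden, Ransley, Norham.
Both beat: Arden, Ransley, Norham — 3.

3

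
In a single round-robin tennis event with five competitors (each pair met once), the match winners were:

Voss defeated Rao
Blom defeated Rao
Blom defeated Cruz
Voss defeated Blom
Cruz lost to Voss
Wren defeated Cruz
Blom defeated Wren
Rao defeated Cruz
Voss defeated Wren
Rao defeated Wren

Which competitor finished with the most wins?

Voss

Win totals: Blom 3, Rao 2, Voss 4, Wren 1, Cruz 0.
Voss leads with 4 wins (next highest: 3).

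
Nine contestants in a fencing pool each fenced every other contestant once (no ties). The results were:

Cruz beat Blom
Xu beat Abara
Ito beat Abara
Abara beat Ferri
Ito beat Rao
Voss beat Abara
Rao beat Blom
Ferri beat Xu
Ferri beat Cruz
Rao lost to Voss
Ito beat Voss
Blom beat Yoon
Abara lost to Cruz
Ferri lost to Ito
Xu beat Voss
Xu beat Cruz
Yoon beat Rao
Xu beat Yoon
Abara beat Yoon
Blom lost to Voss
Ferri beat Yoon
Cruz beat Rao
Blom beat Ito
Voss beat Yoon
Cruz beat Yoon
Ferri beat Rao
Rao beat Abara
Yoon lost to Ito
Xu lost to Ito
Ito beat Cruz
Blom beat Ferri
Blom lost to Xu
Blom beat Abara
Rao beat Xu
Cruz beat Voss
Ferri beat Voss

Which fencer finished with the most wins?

Win totals: Blom 4, Yoon 1, Abara 2, Cruz 5, Voss 4, Xu 5, Rao 3, Ito 7, Ferri 5.
Ito leads with 7 wins (next highest: 5).

Ito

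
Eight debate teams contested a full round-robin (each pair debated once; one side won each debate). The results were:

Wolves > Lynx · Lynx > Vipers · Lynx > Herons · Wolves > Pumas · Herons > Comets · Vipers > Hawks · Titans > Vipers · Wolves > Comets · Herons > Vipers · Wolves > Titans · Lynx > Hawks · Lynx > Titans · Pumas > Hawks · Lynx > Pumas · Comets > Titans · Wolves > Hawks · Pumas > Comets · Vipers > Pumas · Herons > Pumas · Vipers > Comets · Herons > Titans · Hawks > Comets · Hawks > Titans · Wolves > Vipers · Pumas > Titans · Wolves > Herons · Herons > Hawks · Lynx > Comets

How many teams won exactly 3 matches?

2

Win totals: Vipers 3, Herons 5, Hawks 2, Comets 1, Pumas 3, Wolves 7, Lynx 6, Titans 1.
Exactly 3: Vipers, Pumas — 2 teams.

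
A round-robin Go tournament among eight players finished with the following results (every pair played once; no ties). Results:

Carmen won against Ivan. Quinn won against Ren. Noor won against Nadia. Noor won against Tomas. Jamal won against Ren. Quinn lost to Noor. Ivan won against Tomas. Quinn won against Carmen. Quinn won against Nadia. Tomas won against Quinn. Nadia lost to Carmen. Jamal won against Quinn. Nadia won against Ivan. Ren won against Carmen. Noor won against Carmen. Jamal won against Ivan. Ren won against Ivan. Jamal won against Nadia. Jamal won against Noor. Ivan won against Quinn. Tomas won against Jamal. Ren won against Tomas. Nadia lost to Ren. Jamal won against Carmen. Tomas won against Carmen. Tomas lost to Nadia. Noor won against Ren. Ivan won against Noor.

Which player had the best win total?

Jamal

Win totals: Ren 4, Quinn 3, Carmen 2, Jamal 6, Tomas 3, Noor 5, Ivan 3, Nadia 2.
Jamal leads with 6 wins (next highest: 5).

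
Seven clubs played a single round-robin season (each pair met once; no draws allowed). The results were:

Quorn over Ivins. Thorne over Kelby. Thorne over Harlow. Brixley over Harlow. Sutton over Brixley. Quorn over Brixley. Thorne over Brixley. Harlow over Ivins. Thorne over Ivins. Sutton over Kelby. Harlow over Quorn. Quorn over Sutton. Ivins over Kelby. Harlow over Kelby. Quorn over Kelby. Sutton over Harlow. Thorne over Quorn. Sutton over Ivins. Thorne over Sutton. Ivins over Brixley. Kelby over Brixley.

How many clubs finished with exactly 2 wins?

Win totals: Ivins 2, Harlow 3, Sutton 4, Brixley 1, Quorn 4, Thorne 6, Kelby 1.
Exactly 2: Ivins — 1 club.

1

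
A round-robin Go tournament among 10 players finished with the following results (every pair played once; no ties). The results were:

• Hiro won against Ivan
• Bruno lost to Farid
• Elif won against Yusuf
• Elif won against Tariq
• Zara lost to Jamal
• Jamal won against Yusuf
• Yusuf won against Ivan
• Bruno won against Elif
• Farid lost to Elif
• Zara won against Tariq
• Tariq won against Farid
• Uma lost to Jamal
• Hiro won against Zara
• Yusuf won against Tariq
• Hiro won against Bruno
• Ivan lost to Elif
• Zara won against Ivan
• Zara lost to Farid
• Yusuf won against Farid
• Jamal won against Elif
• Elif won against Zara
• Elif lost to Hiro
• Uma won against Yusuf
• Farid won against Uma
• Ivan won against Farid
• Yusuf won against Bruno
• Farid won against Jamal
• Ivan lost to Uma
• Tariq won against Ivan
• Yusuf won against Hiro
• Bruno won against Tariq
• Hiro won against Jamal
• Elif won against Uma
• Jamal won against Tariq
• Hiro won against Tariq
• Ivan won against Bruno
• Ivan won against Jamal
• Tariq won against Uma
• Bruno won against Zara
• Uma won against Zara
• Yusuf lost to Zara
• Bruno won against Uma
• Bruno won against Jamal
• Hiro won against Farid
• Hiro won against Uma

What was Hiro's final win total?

Hiro's results: beat Farid, Ivan, Elif, Jamal, Bruno, Tariq, Uma, Zara; lost to Yusuf.
That is 8 wins.

8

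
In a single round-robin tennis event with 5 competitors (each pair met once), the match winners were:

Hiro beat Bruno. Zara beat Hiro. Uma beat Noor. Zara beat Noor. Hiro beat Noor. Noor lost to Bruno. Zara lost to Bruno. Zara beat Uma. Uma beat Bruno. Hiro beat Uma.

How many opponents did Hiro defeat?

3

Hiro's results: beat Noor, Bruno, Uma; lost to Zara.
That is 3 wins.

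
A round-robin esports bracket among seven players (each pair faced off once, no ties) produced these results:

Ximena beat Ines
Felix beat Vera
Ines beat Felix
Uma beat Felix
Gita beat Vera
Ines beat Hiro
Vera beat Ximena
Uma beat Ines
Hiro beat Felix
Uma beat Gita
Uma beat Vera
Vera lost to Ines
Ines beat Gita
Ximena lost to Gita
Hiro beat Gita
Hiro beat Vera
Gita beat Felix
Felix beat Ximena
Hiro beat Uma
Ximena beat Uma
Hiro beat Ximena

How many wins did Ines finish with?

4

Ines' results: beat Hiro, Felix, Vera, Gita; lost to Uma, Ximena.
That is 4 wins.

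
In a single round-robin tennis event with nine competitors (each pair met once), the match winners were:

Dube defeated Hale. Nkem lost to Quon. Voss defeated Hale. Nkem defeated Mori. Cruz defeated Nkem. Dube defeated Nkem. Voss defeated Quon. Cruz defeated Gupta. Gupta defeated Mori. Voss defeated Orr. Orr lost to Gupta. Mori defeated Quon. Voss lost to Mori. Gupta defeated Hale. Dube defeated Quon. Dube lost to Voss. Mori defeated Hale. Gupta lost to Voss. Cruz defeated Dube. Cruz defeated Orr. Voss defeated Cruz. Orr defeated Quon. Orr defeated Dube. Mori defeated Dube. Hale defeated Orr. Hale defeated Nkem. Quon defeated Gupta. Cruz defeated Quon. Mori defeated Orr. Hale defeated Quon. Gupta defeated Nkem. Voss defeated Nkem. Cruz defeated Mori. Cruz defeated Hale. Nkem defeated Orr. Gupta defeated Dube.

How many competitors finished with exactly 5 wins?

Win totals: Orr 2, Hale 3, Gupta 5, Voss 7, Nkem 2, Quon 2, Mori 5, Cruz 7, Dube 3.
Exactly 5: Gupta, Mori — 2 competitors.

2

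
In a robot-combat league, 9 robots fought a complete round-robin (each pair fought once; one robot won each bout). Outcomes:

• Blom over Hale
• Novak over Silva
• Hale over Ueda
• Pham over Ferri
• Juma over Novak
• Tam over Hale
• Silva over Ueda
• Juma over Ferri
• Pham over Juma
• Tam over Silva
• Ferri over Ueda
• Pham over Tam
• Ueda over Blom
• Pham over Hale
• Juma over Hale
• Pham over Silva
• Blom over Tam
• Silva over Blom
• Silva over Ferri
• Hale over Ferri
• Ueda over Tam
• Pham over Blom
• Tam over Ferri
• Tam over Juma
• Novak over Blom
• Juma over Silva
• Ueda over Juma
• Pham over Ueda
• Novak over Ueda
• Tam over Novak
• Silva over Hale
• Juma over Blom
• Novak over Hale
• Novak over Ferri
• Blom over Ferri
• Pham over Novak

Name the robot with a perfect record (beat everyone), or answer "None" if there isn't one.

Pham

Pham has 8 wins out of 8 opponents — a perfect record.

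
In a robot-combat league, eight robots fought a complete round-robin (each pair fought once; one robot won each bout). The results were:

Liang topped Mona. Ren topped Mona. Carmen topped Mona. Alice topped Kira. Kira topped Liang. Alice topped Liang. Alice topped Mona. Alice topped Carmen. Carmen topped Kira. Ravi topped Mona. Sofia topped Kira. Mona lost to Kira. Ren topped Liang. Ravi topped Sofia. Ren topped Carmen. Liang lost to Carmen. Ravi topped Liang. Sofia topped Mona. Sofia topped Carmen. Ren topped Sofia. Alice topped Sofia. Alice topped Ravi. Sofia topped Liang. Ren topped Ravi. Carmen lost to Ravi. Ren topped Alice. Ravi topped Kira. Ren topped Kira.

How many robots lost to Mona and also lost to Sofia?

Mona beat: no one.
Sofia beat: Mona, Kira, Carmen, Liang.
No one was beaten by both.

0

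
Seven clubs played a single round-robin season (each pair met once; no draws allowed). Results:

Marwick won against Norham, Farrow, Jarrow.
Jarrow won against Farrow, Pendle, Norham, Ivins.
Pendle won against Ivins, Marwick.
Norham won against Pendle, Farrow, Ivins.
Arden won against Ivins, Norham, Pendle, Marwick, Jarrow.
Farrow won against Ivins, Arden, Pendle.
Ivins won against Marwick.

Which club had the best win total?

Arden

Win totals: Ivins 1, Arden 5, Marwick 3, Farrow 3, Jarrow 4, Norham 3, Pendle 2.
Arden leads with 5 wins (next highest: 4).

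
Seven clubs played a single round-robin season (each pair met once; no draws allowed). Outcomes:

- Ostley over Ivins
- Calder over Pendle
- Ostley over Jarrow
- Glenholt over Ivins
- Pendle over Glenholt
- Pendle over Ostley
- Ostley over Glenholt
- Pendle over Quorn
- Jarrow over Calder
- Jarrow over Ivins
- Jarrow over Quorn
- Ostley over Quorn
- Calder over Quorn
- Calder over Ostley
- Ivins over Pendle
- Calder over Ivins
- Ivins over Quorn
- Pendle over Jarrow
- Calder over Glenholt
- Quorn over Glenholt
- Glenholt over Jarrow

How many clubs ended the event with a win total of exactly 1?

Win totals: Ivins 2, Pendle 4, Glenholt 2, Ostley 4, Quorn 1, Calder 5, Jarrow 3.
Exactly 1: Quorn — 1 club.

1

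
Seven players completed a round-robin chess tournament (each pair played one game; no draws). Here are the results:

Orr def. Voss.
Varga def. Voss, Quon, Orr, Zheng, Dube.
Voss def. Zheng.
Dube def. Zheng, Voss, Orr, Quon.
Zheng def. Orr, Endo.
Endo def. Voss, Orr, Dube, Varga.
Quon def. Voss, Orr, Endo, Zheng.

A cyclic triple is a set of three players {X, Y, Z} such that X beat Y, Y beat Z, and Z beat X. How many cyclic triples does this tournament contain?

Win totals: Dube 4, Varga 5, Orr 1, Zheng 2, Quon 4, Endo 4, Voss 1.
A player with w wins dominates both others in C(w,2) triples; summing gives 6 + 10 + 0 + 1 + 6 + 6 + 0 = 29 transitive triples.
Total triples C(7,3) = 35, so cyclic triples = 35 − 29 = 6.

6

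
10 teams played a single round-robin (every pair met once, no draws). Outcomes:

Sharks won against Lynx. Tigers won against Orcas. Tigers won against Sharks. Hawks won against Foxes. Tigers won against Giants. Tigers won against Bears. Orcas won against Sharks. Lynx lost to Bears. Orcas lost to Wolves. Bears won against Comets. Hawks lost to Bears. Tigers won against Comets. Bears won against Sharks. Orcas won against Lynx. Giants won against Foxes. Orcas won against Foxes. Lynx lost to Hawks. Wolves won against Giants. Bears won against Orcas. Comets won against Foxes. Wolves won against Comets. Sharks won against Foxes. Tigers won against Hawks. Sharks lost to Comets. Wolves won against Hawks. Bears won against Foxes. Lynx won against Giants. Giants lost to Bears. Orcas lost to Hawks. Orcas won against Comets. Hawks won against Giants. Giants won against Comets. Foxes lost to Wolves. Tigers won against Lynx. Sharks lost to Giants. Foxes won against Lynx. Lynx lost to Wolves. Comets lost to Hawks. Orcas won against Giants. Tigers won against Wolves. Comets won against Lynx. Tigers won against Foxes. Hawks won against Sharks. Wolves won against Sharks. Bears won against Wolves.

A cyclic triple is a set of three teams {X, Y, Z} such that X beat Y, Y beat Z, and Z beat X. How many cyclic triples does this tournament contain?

3

Win totals: Wolves 7, Sharks 2, Giants 3, Tigers 9, Orcas 5, Comets 3, Foxes 1, Bears 8, Hawks 6, Lynx 1.
A team with w wins dominates both others in C(w,2) triples; summing gives 21 + 1 + 3 + 36 + 10 + 3 + 0 + 28 + 15 + 0 = 117 transitive triples.
Total triples C(10,3) = 120, so cyclic triples = 120 − 117 = 3.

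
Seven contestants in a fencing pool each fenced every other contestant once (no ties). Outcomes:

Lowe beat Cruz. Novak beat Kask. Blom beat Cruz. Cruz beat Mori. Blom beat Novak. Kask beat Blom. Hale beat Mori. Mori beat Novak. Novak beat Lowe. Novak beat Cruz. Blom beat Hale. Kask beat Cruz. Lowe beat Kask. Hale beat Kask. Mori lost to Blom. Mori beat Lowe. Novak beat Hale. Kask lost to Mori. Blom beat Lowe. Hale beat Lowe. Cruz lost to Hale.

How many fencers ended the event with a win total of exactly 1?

Win totals: Blom 5, Cruz 1, Novak 4, Lowe 2, Kask 2, Mori 3, Hale 4.
Exactly 1: Cruz — 1 fencer.

1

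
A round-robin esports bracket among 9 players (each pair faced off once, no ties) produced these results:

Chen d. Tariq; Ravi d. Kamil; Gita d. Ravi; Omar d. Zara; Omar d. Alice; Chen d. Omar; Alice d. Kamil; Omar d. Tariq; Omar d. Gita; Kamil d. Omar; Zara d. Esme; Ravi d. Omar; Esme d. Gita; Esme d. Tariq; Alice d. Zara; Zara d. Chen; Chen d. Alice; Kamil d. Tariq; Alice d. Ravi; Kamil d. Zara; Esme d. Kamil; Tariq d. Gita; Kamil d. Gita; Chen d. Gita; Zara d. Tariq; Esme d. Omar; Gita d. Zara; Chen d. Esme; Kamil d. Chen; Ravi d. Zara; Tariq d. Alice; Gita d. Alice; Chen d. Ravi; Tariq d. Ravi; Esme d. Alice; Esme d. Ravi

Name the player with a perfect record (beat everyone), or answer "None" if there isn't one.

Highest win total is Esme with 6 (out of 8 possible).
Esme lost to Chen, Zara, so no player went undefeated.

None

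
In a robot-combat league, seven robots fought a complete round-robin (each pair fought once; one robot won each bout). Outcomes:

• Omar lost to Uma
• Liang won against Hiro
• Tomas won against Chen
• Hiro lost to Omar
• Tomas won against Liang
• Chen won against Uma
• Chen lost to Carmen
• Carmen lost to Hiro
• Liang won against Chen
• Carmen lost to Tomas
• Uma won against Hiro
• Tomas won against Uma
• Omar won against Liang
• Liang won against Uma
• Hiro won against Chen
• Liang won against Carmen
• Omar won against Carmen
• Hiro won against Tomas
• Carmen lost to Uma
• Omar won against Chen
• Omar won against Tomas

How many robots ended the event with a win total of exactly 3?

2

Win totals: Liang 4, Carmen 1, Omar 5, Tomas 4, Hiro 3, Chen 1, Uma 3.
Exactly 3: Hiro, Uma — 2 robots.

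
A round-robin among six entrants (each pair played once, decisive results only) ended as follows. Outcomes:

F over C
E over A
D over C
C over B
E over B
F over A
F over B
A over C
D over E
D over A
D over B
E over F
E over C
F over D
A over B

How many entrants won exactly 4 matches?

Win totals: A 2, B 0, C 1, D 4, E 4, F 4.
Exactly 4: D, E, F — 3 entrants.

3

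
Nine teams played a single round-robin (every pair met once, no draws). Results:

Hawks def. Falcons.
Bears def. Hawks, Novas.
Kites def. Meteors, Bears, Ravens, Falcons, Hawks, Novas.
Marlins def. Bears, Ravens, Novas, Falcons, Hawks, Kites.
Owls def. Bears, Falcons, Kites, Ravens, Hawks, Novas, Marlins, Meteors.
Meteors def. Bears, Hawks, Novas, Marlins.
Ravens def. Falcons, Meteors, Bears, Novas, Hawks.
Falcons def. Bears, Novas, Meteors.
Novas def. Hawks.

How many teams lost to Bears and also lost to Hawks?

Bears beat: Novas, Hawks.
Hawks beat: Falcons.
No one was beaten by both.

0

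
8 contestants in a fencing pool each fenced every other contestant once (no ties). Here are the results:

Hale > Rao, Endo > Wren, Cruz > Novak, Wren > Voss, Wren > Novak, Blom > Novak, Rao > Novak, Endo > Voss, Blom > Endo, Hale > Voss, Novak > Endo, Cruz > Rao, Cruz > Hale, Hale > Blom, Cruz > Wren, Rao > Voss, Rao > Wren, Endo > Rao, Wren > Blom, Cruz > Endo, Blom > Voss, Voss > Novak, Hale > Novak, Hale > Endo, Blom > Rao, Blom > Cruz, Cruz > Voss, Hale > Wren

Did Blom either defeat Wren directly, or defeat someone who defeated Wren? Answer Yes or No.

Yes

Blom did not beat Wren directly.
Blom beat Cruz, Novak, Rao, Endo, Voss. Of those, Cruz beat Wren.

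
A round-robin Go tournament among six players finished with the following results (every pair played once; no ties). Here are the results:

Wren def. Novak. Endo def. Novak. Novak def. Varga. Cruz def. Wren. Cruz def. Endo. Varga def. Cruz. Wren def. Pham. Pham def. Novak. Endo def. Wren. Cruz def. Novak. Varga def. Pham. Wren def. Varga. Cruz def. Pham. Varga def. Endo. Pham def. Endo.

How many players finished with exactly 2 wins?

Win totals: Pham 2, Cruz 4, Endo 2, Wren 3, Novak 1, Varga 3.
Exactly 2: Pham, Endo — 2 players.

2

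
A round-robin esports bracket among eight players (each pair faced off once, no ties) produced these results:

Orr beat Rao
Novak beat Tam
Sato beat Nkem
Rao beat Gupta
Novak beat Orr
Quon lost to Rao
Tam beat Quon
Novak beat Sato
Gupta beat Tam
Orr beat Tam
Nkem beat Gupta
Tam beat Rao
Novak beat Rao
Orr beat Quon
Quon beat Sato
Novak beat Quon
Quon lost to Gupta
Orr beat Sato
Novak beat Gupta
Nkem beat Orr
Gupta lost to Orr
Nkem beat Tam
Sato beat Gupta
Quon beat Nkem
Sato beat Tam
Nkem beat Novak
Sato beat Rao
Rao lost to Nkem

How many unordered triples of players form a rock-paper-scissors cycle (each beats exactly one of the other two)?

Win totals: Sato 4, Rao 2, Quon 2, Orr 5, Novak 6, Nkem 5, Tam 2, Gupta 2.
A player with w wins dominates both others in C(w,2) triples; summing gives 6 + 1 + 1 + 10 + 15 + 10 + 1 + 1 = 45 transitive triples.
Total triples C(8,3) = 56, so cyclic triples = 56 − 45 = 11.

11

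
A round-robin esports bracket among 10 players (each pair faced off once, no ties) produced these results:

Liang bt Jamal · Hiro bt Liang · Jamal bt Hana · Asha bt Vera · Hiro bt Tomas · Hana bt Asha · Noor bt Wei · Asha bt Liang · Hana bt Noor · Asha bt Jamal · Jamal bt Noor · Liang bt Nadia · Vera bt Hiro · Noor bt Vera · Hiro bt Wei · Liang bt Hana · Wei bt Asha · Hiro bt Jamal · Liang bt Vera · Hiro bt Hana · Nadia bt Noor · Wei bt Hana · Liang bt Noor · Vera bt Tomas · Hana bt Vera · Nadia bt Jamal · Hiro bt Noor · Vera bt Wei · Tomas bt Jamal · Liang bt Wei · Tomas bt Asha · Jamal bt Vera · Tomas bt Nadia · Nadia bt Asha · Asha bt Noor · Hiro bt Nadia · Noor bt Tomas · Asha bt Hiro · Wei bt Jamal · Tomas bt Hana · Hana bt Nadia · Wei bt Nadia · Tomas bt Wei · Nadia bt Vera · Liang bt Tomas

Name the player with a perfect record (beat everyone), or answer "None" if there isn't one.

Highest win total is Liang with 7 (out of 9 possible).
Liang lost to Hiro, Asha, so no player went undefeated.

None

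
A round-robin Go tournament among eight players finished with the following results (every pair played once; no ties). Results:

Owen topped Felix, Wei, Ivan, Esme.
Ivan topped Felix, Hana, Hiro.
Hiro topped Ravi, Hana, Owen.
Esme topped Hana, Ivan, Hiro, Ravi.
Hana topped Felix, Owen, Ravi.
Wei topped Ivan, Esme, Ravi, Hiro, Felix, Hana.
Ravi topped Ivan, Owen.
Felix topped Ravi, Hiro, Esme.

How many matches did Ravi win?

2

Ravi's results: beat Ivan, Owen; lost to Esme, Hana, Wei, Hiro, Felix.
That is 2 wins.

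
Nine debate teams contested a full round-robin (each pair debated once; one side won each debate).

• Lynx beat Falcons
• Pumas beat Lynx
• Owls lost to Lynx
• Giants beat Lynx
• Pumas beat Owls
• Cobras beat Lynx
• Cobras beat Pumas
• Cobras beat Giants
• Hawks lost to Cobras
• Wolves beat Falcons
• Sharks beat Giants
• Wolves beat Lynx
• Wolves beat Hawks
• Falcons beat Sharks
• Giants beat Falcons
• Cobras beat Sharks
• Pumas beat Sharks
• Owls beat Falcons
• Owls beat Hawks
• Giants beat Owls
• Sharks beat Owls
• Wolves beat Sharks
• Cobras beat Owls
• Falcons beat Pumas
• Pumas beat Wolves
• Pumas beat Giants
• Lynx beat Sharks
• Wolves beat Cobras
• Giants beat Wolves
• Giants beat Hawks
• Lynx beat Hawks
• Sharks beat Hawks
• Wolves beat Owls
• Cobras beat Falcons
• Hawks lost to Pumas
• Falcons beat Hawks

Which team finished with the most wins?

Win totals: Pumas 6, Lynx 4, Sharks 3, Cobras 7, Giants 5, Wolves 6, Hawks 0, Owls 2, Falcons 3.
Cobras leads with 7 wins (next highest: 6).

Cobras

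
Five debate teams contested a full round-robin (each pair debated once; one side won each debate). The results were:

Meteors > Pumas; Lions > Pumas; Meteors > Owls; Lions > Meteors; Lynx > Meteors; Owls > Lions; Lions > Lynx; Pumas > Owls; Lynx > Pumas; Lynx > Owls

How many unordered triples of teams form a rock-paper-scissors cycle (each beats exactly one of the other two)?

3

Of the C(5,3) = 10 triples, the cyclic ones are: {Meteors, Lions, Owls}; {Lynx, Lions, Owls}; {Pumas, Lions, Owls}.
That is 3.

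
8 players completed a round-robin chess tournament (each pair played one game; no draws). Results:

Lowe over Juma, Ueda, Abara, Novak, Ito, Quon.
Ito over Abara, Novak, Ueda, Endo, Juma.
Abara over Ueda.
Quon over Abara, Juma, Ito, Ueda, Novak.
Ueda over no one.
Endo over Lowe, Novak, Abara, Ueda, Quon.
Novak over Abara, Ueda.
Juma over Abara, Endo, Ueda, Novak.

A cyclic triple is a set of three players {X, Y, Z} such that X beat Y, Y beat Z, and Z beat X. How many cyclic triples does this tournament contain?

4

Win totals: Lowe 6, Quon 5, Ueda 0, Abara 1, Ito 5, Juma 4, Endo 5, Novak 2.
A player with w wins dominates both others in C(w,2) triples; summing gives 15 + 10 + 0 + 0 + 10 + 6 + 10 + 1 = 52 transitive triples.
Total triples C(8,3) = 56, so cyclic triples = 56 − 52 = 4.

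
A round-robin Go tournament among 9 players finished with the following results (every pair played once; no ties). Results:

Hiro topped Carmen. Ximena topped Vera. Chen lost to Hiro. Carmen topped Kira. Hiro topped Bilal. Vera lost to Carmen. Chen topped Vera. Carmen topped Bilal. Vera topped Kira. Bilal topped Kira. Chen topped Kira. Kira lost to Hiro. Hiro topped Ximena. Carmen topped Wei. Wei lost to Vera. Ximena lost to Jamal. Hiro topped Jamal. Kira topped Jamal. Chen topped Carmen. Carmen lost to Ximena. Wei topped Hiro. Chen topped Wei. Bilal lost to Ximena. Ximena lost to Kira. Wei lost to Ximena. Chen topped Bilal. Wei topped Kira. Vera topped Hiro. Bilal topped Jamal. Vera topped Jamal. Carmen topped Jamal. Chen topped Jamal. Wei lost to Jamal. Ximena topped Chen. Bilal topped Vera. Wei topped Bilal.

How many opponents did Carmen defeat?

Carmen's results: beat Wei, Bilal, Jamal, Vera, Kira; lost to Ximena, Chen, Hiro.
That is 5 wins.

5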